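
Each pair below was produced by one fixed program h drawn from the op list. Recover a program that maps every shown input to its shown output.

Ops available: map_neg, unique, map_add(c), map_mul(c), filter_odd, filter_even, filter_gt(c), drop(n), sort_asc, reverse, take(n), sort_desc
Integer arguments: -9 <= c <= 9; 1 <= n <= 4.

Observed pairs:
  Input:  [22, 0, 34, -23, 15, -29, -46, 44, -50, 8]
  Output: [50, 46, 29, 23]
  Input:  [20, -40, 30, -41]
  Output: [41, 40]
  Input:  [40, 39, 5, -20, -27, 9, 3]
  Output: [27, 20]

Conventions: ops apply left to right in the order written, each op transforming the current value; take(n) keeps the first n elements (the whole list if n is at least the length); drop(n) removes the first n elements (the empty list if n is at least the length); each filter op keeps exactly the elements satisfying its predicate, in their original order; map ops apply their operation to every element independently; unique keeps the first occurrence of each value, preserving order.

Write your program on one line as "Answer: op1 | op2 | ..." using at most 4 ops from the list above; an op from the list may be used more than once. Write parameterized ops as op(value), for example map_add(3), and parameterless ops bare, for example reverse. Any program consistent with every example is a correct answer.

map_neg | reverse | filter_gt(1)

Check, running the answer program on each example:
  [22, 0, 34, -23, 15, -29, -46, 44, -50, 8] -> [-22, 0, -34, 23, -15, 29, 46, -44, 50, -8] -> [-8, 50, -44, 46, 29, -15, 23, -34, 0, -22] -> [50, 46, 29, 23]
  [20, -40, 30, -41] -> [-20, 40, -30, 41] -> [41, -30, 40, -20] -> [41, 40]
  [40, 39, 5, -20, -27, 9, 3] -> [-40, -39, -5, 20, 27, -9, -3] -> [-3, -9, 27, 20, -5, -39, -40] -> [27, 20]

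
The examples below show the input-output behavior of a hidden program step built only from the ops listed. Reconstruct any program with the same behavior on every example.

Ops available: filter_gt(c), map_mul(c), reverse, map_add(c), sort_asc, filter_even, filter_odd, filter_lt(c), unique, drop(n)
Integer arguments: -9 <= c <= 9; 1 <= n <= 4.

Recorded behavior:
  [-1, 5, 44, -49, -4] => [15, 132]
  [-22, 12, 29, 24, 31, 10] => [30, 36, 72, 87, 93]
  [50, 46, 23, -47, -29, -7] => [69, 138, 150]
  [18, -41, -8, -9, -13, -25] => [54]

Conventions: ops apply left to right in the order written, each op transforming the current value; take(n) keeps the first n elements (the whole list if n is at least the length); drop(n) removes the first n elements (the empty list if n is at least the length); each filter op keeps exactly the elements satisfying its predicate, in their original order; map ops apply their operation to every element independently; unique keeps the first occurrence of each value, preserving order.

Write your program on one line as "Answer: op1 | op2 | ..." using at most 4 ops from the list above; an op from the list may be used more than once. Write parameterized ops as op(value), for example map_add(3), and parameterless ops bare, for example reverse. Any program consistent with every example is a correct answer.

map_mul(3) | sort_asc | filter_gt(6)

Check, running the answer program on each example:
  [-1, 5, 44, -49, -4] -> [-3, 15, 132, -147, -12] -> [-147, -12, -3, 15, 132] -> [15, 132]
  [-22, 12, 29, 24, 31, 10] -> [-66, 36, 87, 72, 93, 30] -> [-66, 30, 36, 72, 87, 93] -> [30, 36, 72, 87, 93]
  [50, 46, 23, -47, -29, -7] -> [150, 138, 69, -141, -87, -21] -> [-141, -87, -21, 69, 138, 150] -> [69, 138, 150]
  [18, -41, -8, -9, -13, -25] -> [54, -123, -24, -27, -39, -75] -> [-123, -75, -39, -27, -24, 54] -> [54]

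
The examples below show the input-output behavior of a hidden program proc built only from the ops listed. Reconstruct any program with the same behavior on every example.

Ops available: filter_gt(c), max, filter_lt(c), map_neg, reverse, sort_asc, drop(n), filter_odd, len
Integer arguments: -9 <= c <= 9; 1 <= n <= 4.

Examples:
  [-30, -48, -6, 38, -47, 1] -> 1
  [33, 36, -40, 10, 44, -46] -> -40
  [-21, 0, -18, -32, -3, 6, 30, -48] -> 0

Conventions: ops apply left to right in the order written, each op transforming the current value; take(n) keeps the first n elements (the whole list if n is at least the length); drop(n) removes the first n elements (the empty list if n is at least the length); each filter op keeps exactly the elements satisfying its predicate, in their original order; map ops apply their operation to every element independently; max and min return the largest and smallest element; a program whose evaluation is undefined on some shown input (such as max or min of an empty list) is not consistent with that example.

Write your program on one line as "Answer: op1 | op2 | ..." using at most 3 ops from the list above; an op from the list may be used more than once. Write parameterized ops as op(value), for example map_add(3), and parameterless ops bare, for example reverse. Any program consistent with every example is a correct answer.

filter_lt(5) | max

Check, running the answer program on each example:
  [-30, -48, -6, 38, -47, 1] -> [-30, -48, -6, -47, 1] -> 1
  [33, 36, -40, 10, 44, -46] -> [-40, -46] -> -40
  [-21, 0, -18, -32, -3, 6, 30, -48] -> [-21, 0, -18, -32, -3, -48] -> 0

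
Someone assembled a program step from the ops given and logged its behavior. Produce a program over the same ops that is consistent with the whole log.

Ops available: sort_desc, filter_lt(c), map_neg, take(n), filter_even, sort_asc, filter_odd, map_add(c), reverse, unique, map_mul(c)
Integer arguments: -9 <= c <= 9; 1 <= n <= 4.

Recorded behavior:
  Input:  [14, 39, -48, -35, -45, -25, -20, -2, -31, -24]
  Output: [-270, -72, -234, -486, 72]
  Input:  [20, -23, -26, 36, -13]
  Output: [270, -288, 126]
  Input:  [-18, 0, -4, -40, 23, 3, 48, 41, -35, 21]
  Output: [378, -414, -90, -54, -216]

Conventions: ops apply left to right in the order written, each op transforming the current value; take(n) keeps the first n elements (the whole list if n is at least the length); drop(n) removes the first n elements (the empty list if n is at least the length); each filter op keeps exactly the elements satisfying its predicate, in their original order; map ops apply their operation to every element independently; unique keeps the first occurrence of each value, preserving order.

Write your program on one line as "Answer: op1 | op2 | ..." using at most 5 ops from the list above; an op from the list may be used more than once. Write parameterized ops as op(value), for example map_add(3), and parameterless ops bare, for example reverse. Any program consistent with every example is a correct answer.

reverse | map_neg | filter_even | map_add(6) | map_mul(-9)

Check, running the answer program on each example:
  [14, 39, -48, -35, -45, -25, -20, -2, -31, -24] -> [-24, -31, -2, -20, -25, -45, -35, -48, 39, 14] -> [24, 31, 2, 20, 25, 45, 35, 48, -39, -14] -> [24, 2, 20, 48, -14] -> [30, 8, 26, 54, -8] -> [-270, -72, -234, -486, 72]
  [20, -23, -26, 36, -13] -> [-13, 36, -26, -23, 20] -> [13, -36, 26, 23, -20] -> [-36, 26, -20] -> [-30, 32, -14] -> [270, -288, 126]
  [-18, 0, -4, -40, 23, 3, 48, 41, -35, 21] -> [21, -35, 41, 48, 3, 23, -40, -4, 0, -18] -> [-21, 35, -41, -48, -3, -23, 40, 4, 0, 18] -> [-48, 40, 4, 0, 18] -> [-42, 46, 10, 6, 24] -> [378, -414, -90, -54, -216]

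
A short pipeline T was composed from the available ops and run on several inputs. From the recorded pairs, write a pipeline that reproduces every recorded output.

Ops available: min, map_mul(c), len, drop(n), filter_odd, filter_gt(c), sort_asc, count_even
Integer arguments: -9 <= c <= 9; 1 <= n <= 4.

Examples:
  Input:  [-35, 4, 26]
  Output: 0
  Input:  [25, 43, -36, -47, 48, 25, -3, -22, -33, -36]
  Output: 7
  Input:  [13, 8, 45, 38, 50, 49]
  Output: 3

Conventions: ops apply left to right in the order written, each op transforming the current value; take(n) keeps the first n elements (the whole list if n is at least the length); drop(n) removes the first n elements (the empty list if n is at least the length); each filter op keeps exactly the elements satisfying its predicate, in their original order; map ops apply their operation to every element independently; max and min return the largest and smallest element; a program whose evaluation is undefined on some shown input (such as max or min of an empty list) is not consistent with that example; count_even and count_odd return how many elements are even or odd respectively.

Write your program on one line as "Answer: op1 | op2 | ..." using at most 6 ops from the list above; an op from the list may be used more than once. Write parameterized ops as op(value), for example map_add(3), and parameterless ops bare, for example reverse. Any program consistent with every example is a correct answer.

sort_asc | map_mul(5) | map_mul(-6) | drop(3) | sort_asc | count_even

Check, running the answer program on each example:
  [-35, 4, 26] -> [-35, 4, 26] -> [-175, 20, 130] -> [1050, -120, -780] -> [] -> [] -> 0
  [25, 43, -36, -47, 48, 25, -3, -22, -33, -36] -> [-47, -36, -36, -33, -22, -3, 25, 25, 43, 48] -> [-235, -180, -180, -165, -110, -15, 125, 125, 215, 240] -> [1410, 1080, 1080, 990, 660, 90, -750, -750, -1290, -1440] -> [990, 660, 90, -750, -750, -1290, -1440] -> [-1440, -1290, -750, -750, 90, 660, 990] -> 7
  [13, 8, 45, 38, 50, 49] -> [8, 13, 38, 45, 49, 50] -> [40, 65, 190, 225, 245, 250] -> [-240, -390, -1140, -1350, -1470, -1500] -> [-1350, -1470, -1500] -> [-1500, -1470, -1350] -> 3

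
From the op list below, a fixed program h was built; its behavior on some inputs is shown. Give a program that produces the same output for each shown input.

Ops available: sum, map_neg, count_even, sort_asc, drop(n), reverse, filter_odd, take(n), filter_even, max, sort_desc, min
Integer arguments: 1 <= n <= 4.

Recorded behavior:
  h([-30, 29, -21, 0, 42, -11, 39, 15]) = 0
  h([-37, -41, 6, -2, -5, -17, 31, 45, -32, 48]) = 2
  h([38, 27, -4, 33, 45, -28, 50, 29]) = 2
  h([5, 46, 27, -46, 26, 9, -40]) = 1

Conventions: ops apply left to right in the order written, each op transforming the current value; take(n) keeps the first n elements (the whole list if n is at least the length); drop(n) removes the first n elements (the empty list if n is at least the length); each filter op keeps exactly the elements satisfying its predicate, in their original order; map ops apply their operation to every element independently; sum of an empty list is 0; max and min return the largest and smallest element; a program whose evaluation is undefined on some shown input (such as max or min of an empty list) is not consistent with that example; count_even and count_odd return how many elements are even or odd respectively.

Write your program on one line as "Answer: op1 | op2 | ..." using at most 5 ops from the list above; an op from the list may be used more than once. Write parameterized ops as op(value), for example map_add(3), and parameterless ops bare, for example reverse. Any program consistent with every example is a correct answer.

drop(1) | drop(4) | map_neg | reverse | count_even

Check, running the answer program on each example:
  [-30, 29, -21, 0, 42, -11, 39, 15] -> [29, -21, 0, 42, -11, 39, 15] -> [-11, 39, 15] -> [11, -39, -15] -> [-15, -39, 11] -> 0
  [-37, -41, 6, -2, -5, -17, 31, 45, -32, 48] -> [-41, 6, -2, -5, -17, 31, 45, -32, 48] -> [-17, 31, 45, -32, 48] -> [17, -31, -45, 32, -48] -> [-48, 32, -45, -31, 17] -> 2
  [38, 27, -4, 33, 45, -28, 50, 29] -> [27, -4, 33, 45, -28, 50, 29] -> [-28, 50, 29] -> [28, -50, -29] -> [-29, -50, 28] -> 2
  [5, 46, 27, -46, 26, 9, -40] -> [46, 27, -46, 26, 9, -40] -> [9, -40] -> [-9, 40] -> [40, -9] -> 1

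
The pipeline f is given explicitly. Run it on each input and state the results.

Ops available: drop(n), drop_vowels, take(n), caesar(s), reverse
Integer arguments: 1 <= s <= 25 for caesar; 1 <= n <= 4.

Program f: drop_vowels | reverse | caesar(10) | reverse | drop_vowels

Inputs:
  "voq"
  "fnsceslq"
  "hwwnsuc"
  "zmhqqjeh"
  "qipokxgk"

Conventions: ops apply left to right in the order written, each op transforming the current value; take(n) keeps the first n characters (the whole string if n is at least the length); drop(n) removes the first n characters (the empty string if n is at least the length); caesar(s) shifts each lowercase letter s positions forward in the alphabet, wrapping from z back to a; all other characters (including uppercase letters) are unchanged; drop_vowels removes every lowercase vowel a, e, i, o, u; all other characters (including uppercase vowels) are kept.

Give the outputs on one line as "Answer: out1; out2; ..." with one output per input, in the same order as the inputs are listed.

"f"; "pxcmcv"; "rggxcm"; "jwrtr"; "zhq"

Execution, op by op:
  "voq" -> "vq" -> "qv" -> "af" -> "fa" -> "f"
  "fnsceslq" -> "fnscslq" -> "qlscsnf" -> "avcmcxp" -> "pxcmcva" -> "pxcmcv"
  "hwwnsuc" -> "hwwnsc" -> "csnwwh" -> "mcxggr" -> "rggxcm" -> "rggxcm"
  "zmhqqjeh" -> "zmhqqjh" -> "hjqqhmz" -> "rtaarwj" -> "jwraatr" -> "jwrtr"
  "qipokxgk" -> "qpkxgk" -> "kgxkpq" -> "uqhuza" -> "azuhqu" -> "zhq"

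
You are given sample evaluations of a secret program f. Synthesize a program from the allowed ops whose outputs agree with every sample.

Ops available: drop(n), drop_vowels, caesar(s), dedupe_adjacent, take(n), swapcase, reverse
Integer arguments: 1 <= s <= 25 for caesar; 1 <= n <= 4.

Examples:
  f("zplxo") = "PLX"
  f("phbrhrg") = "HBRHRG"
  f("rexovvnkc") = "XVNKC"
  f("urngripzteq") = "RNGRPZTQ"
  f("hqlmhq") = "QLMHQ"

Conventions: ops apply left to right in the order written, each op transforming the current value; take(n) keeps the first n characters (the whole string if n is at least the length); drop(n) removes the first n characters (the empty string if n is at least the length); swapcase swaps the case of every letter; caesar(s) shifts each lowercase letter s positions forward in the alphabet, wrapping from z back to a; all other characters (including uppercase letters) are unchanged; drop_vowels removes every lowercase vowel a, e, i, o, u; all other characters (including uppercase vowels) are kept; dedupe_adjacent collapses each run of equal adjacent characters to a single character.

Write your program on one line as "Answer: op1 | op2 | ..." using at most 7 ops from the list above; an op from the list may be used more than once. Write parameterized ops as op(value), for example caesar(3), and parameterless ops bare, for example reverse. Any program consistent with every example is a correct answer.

drop(1) | drop_vowels | reverse | swapcase | reverse | dedupe_adjacent

Check, running the answer program on each example:
  "zplxo" -> "plxo" -> "plx" -> "xlp" -> "XLP" -> "PLX" -> "PLX"
  "phbrhrg" -> "hbrhrg" -> "hbrhrg" -> "grhrbh" -> "GRHRBH" -> "HBRHRG" -> "HBRHRG"
  "rexovvnkc" -> "exovvnkc" -> "xvvnkc" -> "cknvvx" -> "CKNVVX" -> "XVVNKC" -> "XVNKC"
  "urngripzteq" -> "rngripzteq" -> "rngrpztq" -> "qtzprgnr" -> "QTZPRGNR" -> "RNGRPZTQ" -> "RNGRPZTQ"
  "hqlmhq" -> "qlmhq" -> "qlmhq" -> "qhmlq" -> "QHMLQ" -> "QLMHQ" -> "QLMHQ"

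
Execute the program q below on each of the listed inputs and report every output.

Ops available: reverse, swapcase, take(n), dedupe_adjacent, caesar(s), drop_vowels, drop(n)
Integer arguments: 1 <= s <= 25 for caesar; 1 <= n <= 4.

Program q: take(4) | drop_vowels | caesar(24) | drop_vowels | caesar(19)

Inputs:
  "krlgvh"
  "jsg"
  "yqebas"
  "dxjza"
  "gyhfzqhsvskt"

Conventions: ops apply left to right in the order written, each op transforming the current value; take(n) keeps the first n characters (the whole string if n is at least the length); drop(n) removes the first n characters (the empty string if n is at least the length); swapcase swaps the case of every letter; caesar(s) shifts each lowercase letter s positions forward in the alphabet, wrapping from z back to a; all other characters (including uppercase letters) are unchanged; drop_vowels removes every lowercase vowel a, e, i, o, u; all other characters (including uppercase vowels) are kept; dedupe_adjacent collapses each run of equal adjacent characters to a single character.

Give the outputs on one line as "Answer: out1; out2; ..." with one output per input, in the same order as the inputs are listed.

Execution, op by op:
  "krlgvh" -> "krlg" -> "krlg" -> "ipje" -> "pj" -> "ic"
  "jsg" -> "jsg" -> "jsg" -> "hqe" -> "hq" -> "aj"
  "yqebas" -> "yqeb" -> "yqb" -> "woz" -> "wz" -> "ps"
  "dxjza" -> "dxjz" -> "dxjz" -> "bvhx" -> "bvhx" -> "uoaq"
  "gyhfzqhsvskt" -> "gyhf" -> "gyhf" -> "ewfd" -> "wfd" -> "pyw"

"ic"; "aj"; "ps"; "uoaq"; "pyw"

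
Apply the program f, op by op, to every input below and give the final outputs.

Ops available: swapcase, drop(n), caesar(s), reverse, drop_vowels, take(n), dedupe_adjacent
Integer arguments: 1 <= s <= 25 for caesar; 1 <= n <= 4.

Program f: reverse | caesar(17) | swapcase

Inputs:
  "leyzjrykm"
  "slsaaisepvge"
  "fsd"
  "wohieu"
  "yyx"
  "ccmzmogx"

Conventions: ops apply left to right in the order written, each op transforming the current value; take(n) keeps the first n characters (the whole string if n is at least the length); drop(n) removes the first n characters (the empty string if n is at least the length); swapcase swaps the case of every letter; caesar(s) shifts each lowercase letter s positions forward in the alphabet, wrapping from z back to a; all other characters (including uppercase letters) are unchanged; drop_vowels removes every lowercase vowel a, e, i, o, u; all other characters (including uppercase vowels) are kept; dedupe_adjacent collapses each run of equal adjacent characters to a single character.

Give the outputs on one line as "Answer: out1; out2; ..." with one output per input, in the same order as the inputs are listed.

Execution, op by op:
  "leyzjrykm" -> "mkyrjzyel" -> "dbpiaqpvc" -> "DBPIAQPVC"
  "slsaaisepvge" -> "egvpesiaasls" -> "vxmgvjzrrjcj" -> "VXMGVJZRRJCJ"
  "fsd" -> "dsf" -> "ujw" -> "UJW"
  "wohieu" -> "ueihow" -> "lvzyfn" -> "LVZYFN"
  "yyx" -> "xyy" -> "opp" -> "OPP"
  "ccmzmogx" -> "xgomzmcc" -> "oxfdqdtt" -> "OXFDQDTT"

"DBPIAQPVC"; "VXMGVJZRRJCJ"; "UJW"; "LVZYFN"; "OPP"; "OXFDQDTT"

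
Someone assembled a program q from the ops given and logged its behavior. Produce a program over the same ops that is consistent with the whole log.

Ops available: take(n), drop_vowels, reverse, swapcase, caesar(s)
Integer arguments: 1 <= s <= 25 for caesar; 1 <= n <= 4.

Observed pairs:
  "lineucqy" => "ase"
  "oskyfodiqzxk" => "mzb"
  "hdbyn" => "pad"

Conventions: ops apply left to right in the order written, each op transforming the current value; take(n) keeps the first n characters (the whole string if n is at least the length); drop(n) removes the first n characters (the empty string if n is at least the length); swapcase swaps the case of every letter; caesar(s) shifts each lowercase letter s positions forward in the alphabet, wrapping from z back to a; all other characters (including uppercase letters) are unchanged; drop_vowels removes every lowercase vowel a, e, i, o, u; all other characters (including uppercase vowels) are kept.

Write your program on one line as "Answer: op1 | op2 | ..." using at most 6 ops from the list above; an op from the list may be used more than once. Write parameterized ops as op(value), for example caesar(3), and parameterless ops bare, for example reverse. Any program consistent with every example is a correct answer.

drop_vowels | caesar(1) | reverse | caesar(1) | take(3)

Check, running the answer program on each example:
  "lineucqy" -> "lncqy" -> "modrz" -> "zrdom" -> "asepn" -> "ase"
  "oskyfodiqzxk" -> "skyfdqzxk" -> "tlzgerayl" -> "lyaregzlt" -> "mzbsfhamu" -> "mzb"
  "hdbyn" -> "hdbyn" -> "ieczo" -> "ozcei" -> "padfj" -> "pad"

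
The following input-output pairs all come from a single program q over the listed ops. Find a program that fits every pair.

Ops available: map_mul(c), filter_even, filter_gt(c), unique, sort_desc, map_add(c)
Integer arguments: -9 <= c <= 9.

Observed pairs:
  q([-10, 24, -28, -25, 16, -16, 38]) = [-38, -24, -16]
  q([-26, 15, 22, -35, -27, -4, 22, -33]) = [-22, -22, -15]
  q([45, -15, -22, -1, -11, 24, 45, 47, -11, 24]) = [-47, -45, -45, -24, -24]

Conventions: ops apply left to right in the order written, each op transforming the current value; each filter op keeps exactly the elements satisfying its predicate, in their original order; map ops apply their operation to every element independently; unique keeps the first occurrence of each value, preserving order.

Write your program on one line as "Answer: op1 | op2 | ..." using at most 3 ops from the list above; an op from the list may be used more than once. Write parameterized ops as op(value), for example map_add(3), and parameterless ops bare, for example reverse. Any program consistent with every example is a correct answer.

filter_gt(2) | sort_desc | map_mul(-1)

Check, running the answer program on each example:
  [-10, 24, -28, -25, 16, -16, 38] -> [24, 16, 38] -> [38, 24, 16] -> [-38, -24, -16]
  [-26, 15, 22, -35, -27, -4, 22, -33] -> [15, 22, 22] -> [22, 22, 15] -> [-22, -22, -15]
  [45, -15, -22, -1, -11, 24, 45, 47, -11, 24] -> [45, 24, 45, 47, 24] -> [47, 45, 45, 24, 24] -> [-47, -45, -45, -24, -24]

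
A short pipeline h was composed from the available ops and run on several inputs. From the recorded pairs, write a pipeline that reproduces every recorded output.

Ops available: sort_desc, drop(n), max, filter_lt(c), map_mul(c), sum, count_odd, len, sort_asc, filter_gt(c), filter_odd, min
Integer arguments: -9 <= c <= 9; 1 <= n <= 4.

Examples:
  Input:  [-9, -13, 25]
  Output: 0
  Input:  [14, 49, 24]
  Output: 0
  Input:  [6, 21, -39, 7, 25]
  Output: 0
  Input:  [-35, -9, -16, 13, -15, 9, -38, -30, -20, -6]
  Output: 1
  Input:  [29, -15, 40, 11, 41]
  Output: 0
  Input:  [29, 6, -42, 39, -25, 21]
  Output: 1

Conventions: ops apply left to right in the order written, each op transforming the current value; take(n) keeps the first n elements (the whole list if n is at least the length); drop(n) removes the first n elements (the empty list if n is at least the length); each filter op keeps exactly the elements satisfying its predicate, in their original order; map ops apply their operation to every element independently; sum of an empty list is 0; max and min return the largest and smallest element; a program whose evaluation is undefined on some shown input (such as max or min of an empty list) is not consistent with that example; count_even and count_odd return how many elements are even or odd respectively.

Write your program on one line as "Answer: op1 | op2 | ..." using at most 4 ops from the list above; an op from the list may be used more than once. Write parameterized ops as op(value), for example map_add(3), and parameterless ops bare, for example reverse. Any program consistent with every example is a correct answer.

drop(1) | drop(3) | filter_lt(-6) | count_odd

Check, running the answer program on each example:
  [-9, -13, 25] -> [-13, 25] -> [] -> [] -> 0
  [14, 49, 24] -> [49, 24] -> [] -> [] -> 0
  [6, 21, -39, 7, 25] -> [21, -39, 7, 25] -> [25] -> [] -> 0
  [-35, -9, -16, 13, -15, 9, -38, -30, -20, -6] -> [-9, -16, 13, -15, 9, -38, -30, -20, -6] -> [-15, 9, -38, -30, -20, -6] -> [-15, -38, -30, -20] -> 1
  [29, -15, 40, 11, 41] -> [-15, 40, 11, 41] -> [41] -> [] -> 0
  [29, 6, -42, 39, -25, 21] -> [6, -42, 39, -25, 21] -> [-25, 21] -> [-25] -> 1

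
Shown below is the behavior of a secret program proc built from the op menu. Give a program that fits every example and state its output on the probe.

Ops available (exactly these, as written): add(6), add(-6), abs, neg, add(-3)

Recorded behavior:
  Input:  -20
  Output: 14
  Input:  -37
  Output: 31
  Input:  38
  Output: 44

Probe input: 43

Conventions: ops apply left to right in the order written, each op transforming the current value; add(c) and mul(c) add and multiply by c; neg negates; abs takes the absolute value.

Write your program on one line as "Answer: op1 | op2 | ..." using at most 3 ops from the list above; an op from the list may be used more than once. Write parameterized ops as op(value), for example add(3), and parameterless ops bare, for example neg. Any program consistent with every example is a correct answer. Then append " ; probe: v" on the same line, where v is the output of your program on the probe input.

neg | add(-6) | abs ; probe: 49

Check, running the answer program on each example:
  -20 -> 20 -> 14 -> 14
  -37 -> 37 -> 31 -> 31
  38 -> -38 -> -44 -> 44
  probe: 43 -> -43 -> -49 -> 49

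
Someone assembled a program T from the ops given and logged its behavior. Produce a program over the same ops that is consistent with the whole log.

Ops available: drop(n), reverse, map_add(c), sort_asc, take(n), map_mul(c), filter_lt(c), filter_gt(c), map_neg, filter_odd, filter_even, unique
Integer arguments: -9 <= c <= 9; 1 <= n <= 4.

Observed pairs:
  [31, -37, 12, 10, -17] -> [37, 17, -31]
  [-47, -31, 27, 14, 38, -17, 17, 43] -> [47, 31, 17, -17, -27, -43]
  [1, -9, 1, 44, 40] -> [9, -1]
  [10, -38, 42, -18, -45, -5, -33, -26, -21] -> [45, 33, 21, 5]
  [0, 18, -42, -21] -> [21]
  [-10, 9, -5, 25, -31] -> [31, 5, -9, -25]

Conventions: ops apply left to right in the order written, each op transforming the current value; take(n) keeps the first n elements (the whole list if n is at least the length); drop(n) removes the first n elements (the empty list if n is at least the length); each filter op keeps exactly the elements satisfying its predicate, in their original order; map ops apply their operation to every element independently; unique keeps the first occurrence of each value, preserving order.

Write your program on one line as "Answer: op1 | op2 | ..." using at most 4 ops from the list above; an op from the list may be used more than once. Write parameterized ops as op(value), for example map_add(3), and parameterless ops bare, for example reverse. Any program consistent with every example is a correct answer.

sort_asc | unique | filter_odd | map_neg

Check, running the answer program on each example:
  [31, -37, 12, 10, -17] -> [-37, -17, 10, 12, 31] -> [-37, -17, 10, 12, 31] -> [-37, -17, 31] -> [37, 17, -31]
  [-47, -31, 27, 14, 38, -17, 17, 43] -> [-47, -31, -17, 14, 17, 27, 38, 43] -> [-47, -31, -17, 14, 17, 27, 38, 43] -> [-47, -31, -17, 17, 27, 43] -> [47, 31, 17, -17, -27, -43]
  [1, -9, 1, 44, 40] -> [-9, 1, 1, 40, 44] -> [-9, 1, 40, 44] -> [-9, 1] -> [9, -1]
  [10, -38, 42, -18, -45, -5, -33, -26, -21] -> [-45, -38, -33, -26, -21, -18, -5, 10, 42] -> [-45, -38, -33, -26, -21, -18, -5, 10, 42] -> [-45, -33, -21, -5] -> [45, 33, 21, 5]
  [0, 18, -42, -21] -> [-42, -21, 0, 18] -> [-42, -21, 0, 18] -> [-21] -> [21]
  [-10, 9, -5, 25, -31] -> [-31, -10, -5, 9, 25] -> [-31, -10, -5, 9, 25] -> [-31, -5, 9, 25] -> [31, 5, -9, -25]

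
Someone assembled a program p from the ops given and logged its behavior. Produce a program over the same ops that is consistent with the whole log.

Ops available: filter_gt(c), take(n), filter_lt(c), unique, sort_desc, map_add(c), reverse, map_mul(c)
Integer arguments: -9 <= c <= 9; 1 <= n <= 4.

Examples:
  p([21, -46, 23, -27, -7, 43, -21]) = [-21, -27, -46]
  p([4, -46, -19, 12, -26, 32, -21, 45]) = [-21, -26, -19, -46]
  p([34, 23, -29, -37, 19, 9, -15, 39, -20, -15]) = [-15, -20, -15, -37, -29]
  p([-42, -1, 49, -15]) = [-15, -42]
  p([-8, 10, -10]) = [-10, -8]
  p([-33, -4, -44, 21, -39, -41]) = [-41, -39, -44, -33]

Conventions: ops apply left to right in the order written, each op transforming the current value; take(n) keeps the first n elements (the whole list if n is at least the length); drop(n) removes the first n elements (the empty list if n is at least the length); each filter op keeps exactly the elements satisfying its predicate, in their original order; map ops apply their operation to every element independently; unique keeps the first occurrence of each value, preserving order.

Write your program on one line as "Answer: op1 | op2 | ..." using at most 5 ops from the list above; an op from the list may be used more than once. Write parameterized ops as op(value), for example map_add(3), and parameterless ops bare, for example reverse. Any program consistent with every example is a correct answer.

map_mul(-1) | reverse | map_mul(-1) | filter_lt(-7)

Check, running the answer program on each example:
  [21, -46, 23, -27, -7, 43, -21] -> [-21, 46, -23, 27, 7, -43, 21] -> [21, -43, 7, 27, -23, 46, -21] -> [-21, 43, -7, -27, 23, -46, 21] -> [-21, -27, -46]
  [4, -46, -19, 12, -26, 32, -21, 45] -> [-4, 46, 19, -12, 26, -32, 21, -45] -> [-45, 21, -32, 26, -12, 19, 46, -4] -> [45, -21, 32, -26, 12, -19, -46, 4] -> [-21, -26, -19, -46]
  [34, 23, -29, -37, 19, 9, -15, 39, -20, -15] -> [-34, -23, 29, 37, -19, -9, 15, -39, 20, 15] -> [15, 20, -39, 15, -9, -19, 37, 29, -23, -34] -> [-15, -20, 39, -15, 9, 19, -37, -29, 23, 34] -> [-15, -20, -15, -37, -29]
  [-42, -1, 49, -15] -> [42, 1, -49, 15] -> [15, -49, 1, 42] -> [-15, 49, -1, -42] -> [-15, -42]
  [-8, 10, -10] -> [8, -10, 10] -> [10, -10, 8] -> [-10, 10, -8] -> [-10, -8]
  [-33, -4, -44, 21, -39, -41] -> [33, 4, 44, -21, 39, 41] -> [41, 39, -21, 44, 4, 33] -> [-41, -39, 21, -44, -4, -33] -> [-41, -39, -44, -33]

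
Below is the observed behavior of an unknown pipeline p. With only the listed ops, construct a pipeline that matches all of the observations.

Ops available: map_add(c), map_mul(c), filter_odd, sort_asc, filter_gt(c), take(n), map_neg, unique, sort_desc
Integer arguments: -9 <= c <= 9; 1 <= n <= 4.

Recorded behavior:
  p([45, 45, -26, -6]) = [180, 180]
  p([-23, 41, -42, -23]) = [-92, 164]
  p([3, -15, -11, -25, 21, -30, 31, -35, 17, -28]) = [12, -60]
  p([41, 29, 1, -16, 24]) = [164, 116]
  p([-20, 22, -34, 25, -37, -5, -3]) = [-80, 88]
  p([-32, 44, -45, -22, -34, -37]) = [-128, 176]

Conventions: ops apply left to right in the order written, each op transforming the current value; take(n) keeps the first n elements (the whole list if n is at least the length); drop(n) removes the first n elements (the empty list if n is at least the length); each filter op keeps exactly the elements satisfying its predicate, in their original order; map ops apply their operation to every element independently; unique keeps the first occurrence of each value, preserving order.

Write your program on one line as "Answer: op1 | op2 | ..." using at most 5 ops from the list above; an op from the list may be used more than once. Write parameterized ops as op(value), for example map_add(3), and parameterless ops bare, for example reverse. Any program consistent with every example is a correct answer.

take(2) | map_neg | map_mul(4) | map_neg

Check, running the answer program on each example:
  [45, 45, -26, -6] -> [45, 45] -> [-45, -45] -> [-180, -180] -> [180, 180]
  [-23, 41, -42, -23] -> [-23, 41] -> [23, -41] -> [92, -164] -> [-92, 164]
  [3, -15, -11, -25, 21, -30, 31, -35, 17, -28] -> [3, -15] -> [-3, 15] -> [-12, 60] -> [12, -60]
  [41, 29, 1, -16, 24] -> [41, 29] -> [-41, -29] -> [-164, -116] -> [164, 116]
  [-20, 22, -34, 25, -37, -5, -3] -> [-20, 22] -> [20, -22] -> [80, -88] -> [-80, 88]
  [-32, 44, -45, -22, -34, -37] -> [-32, 44] -> [32, -44] -> [128, -176] -> [-128, 176]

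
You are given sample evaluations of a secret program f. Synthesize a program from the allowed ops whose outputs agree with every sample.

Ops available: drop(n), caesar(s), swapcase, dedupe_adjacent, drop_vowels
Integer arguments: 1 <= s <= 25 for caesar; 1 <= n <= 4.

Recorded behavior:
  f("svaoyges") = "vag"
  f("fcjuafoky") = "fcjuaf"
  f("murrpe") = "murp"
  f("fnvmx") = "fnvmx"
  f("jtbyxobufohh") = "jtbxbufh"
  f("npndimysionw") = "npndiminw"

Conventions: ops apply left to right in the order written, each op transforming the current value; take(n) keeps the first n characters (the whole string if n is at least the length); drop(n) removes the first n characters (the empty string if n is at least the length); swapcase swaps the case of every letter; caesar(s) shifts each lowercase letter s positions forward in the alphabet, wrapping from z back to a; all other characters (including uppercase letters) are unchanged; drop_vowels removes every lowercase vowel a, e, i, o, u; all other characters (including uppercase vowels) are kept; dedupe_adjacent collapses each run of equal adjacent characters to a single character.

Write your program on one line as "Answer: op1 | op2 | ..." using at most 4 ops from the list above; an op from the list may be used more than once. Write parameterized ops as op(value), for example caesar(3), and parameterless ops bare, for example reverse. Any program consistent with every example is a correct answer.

caesar(16) | dedupe_adjacent | drop_vowels | caesar(10)

Check, running the answer program on each example:
  "svaoyges" -> "ilqeowui" -> "ilqeowui" -> "lqw" -> "vag"
  "fcjuafoky" -> "vszkqveao" -> "vszkqveao" -> "vszkqv" -> "fcjuaf"
  "murrpe" -> "ckhhfu" -> "ckhfu" -> "ckhf" -> "murp"
  "fnvmx" -> "vdlcn" -> "vdlcn" -> "vdlcn" -> "fnvmx"
  "jtbyxobufohh" -> "zjronerkvexx" -> "zjronerkvex" -> "zjrnrkvx" -> "jtbxbufh"
  "npndimysionw" -> "dfdtycoiyedm" -> "dfdtycoiyedm" -> "dfdtycydm" -> "npndiminw"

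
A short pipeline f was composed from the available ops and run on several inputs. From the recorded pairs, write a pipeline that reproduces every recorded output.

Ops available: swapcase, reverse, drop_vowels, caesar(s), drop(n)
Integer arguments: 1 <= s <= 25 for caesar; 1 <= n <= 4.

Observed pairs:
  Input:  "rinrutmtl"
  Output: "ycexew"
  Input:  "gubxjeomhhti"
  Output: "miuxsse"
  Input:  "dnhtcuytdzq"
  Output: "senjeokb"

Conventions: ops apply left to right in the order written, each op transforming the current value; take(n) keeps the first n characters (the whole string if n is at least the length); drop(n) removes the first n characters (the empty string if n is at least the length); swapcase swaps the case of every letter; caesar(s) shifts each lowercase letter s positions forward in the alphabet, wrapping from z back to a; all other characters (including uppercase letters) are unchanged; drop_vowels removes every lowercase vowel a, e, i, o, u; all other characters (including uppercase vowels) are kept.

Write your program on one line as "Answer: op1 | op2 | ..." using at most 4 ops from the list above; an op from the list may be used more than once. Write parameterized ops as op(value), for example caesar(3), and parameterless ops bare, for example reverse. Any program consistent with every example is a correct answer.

drop(2) | drop_vowels | caesar(11)

Check, running the answer program on each example:
  "rinrutmtl" -> "nrutmtl" -> "nrtmtl" -> "ycexew"
  "gubxjeomhhti" -> "bxjeomhhti" -> "bxjmhht" -> "miuxsse"
  "dnhtcuytdzq" -> "htcuytdzq" -> "htcytdzq" -> "senjeokb"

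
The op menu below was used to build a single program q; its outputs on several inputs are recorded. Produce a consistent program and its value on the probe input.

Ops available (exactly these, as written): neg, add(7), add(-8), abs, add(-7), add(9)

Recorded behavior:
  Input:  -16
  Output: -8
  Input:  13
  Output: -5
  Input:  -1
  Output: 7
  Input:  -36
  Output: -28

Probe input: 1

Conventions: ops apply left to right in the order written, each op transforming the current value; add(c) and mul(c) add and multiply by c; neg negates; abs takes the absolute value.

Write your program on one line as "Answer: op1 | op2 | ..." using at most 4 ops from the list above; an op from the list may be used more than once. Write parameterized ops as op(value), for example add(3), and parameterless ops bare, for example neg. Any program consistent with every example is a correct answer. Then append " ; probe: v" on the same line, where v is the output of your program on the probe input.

abs | add(-8) | neg ; probe: 7

Check, running the answer program on each example:
  -16 -> 16 -> 8 -> -8
  13 -> 13 -> 5 -> -5
  -1 -> 1 -> -7 -> 7
  -36 -> 36 -> 28 -> -28
  probe: 1 -> 1 -> -7 -> 7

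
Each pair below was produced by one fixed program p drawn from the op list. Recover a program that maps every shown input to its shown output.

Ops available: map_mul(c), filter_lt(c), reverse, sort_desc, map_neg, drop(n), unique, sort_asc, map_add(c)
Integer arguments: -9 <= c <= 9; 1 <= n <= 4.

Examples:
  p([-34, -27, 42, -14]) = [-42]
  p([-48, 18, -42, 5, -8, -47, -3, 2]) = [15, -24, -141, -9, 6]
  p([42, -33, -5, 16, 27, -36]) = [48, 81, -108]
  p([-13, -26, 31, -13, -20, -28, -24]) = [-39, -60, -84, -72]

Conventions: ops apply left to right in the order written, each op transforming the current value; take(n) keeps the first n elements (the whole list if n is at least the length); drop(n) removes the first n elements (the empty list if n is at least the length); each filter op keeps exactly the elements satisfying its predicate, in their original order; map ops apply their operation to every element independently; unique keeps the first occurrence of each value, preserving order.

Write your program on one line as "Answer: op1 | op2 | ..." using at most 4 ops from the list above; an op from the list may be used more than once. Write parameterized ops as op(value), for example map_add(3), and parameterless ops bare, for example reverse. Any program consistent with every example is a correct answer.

map_neg | drop(3) | map_mul(-3)

Check, running the answer program on each example:
  [-34, -27, 42, -14] -> [34, 27, -42, 14] -> [14] -> [-42]
  [-48, 18, -42, 5, -8, -47, -3, 2] -> [48, -18, 42, -5, 8, 47, 3, -2] -> [-5, 8, 47, 3, -2] -> [15, -24, -141, -9, 6]
  [42, -33, -5, 16, 27, -36] -> [-42, 33, 5, -16, -27, 36] -> [-16, -27, 36] -> [48, 81, -108]
  [-13, -26, 31, -13, -20, -28, -24] -> [13, 26, -31, 13, 20, 28, 24] -> [13, 20, 28, 24] -> [-39, -60, -84, -72]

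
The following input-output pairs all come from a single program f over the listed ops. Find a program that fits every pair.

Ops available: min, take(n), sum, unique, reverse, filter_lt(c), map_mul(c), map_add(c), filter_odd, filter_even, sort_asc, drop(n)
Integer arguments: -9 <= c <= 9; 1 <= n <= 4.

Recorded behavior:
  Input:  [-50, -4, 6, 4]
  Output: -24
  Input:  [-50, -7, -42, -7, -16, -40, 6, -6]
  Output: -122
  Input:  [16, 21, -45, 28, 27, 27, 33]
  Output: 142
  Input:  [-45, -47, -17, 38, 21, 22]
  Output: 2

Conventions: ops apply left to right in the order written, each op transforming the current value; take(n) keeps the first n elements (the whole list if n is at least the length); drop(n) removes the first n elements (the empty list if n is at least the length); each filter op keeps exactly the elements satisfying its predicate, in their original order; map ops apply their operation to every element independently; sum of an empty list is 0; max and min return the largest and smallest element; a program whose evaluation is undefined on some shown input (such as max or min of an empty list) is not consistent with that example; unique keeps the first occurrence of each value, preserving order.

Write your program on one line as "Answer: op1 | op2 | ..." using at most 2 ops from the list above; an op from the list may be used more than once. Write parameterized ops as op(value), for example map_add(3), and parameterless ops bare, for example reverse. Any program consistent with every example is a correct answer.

map_add(5) | sum

Check, running the answer program on each example:
  [-50, -4, 6, 4] -> [-45, 1, 11, 9] -> -24
  [-50, -7, -42, -7, -16, -40, 6, -6] -> [-45, -2, -37, -2, -11, -35, 11, -1] -> -122
  [16, 21, -45, 28, 27, 27, 33] -> [21, 26, -40, 33, 32, 32, 38] -> 142
  [-45, -47, -17, 38, 21, 22] -> [-40, -42, -12, 43, 26, 27] -> 2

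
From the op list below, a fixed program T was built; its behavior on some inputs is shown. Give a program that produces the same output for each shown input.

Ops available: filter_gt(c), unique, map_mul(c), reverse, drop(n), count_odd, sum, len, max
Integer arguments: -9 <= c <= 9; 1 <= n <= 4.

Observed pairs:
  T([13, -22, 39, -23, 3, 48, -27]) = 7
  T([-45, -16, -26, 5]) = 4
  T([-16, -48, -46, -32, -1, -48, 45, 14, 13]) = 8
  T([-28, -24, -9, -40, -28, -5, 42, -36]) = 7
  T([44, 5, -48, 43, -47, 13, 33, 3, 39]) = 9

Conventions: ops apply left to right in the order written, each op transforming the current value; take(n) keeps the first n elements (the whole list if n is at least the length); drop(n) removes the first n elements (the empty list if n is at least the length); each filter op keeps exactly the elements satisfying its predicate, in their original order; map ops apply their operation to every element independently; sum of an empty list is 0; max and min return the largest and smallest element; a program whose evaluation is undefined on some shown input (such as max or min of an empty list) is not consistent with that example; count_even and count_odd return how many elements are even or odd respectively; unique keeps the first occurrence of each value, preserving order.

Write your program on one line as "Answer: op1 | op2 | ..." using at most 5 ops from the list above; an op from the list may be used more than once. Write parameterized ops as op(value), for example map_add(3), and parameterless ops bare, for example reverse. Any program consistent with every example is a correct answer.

map_mul(7) | reverse | map_mul(5) | unique | len

Check, running the answer program on each example:
  [13, -22, 39, -23, 3, 48, -27] -> [91, -154, 273, -161, 21, 336, -189] -> [-189, 336, 21, -161, 273, -154, 91] -> [-945, 1680, 105, -805, 1365, -770, 455] -> [-945, 1680, 105, -805, 1365, -770, 455] -> 7
  [-45, -16, -26, 5] -> [-315, -112, -182, 35] -> [35, -182, -112, -315] -> [175, -910, -560, -1575] -> [175, -910, -560, -1575] -> 4
  [-16, -48, -46, -32, -1, -48, 45, 14, 13] -> [-112, -336, -322, -224, -7, -336, 315, 98, 91] -> [91, 98, 315, -336, -7, -224, -322, -336, -112] -> [455, 490, 1575, -1680, -35, -1120, -1610, -1680, -560] -> [455, 490, 1575, -1680, -35, -1120, -1610, -560] -> 8
  [-28, -24, -9, -40, -28, -5, 42, -36] -> [-196, -168, -63, -280, -196, -35, 294, -252] -> [-252, 294, -35, -196, -280, -63, -168, -196] -> [-1260, 1470, -175, -980, -1400, -315, -840, -980] -> [-1260, 1470, -175, -980, -1400, -315, -840] -> 7
  [44, 5, -48, 43, -47, 13, 33, 3, 39] -> [308, 35, -336, 301, -329, 91, 231, 21, 273] -> [273, 21, 231, 91, -329, 301, -336, 35, 308] -> [1365, 105, 1155, 455, -1645, 1505, -1680, 175, 1540] -> [1365, 105, 1155, 455, -1645, 1505, -1680, 175, 1540] -> 9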